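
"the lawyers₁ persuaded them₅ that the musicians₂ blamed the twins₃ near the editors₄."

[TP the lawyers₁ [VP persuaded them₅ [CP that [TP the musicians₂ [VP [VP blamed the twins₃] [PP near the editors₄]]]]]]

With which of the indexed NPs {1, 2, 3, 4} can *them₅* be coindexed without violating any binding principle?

*them* is a pronoun, so Principle B applies: it must be free in its binding domain.
Binding domain of *them₅*: the matrix TP, whose subject is the lawyers₁.
*the lawyers₁* c-commands the pronoun within its binding domain → coindexation would violate Principle B.
*the musicians₂*: the pronoun c-commands this R-expression → coindexation would violate Principle C on *the musicians₂*.
*the twins₃*: the pronoun c-commands this R-expression → coindexation would violate Principle C on *the twins₃*.
*the editors₄*: the pronoun c-commands this R-expression → coindexation would violate Principle C on *the editors₄*.

none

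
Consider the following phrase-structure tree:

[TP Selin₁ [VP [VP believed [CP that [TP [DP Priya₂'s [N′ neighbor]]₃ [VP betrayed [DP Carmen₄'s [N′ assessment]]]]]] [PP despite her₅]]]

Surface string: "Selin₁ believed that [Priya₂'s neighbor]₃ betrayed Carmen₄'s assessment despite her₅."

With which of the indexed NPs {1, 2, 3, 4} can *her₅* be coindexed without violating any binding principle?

*her* is a pronoun, so Principle B applies: it must be free in its binding domain.
Binding domain of *her₅*: the matrix TP, whose subject is Selin₁.
*Selin₁* c-commands the pronoun within its binding domain → coindexation would violate Principle B.
*Priya₂* and the pronoun do not c-command one another → neither Principle B nor Principle C is at stake; coindexation permitted.
*[Priya₂'s neighbor]₃* and the pronoun do not c-command one another → neither Principle B nor Principle C is at stake; coindexation permitted.
*Carmen₄* and the pronoun do not c-command one another → neither Principle B nor Principle C is at stake; coindexation permitted.

{2, 3, 4}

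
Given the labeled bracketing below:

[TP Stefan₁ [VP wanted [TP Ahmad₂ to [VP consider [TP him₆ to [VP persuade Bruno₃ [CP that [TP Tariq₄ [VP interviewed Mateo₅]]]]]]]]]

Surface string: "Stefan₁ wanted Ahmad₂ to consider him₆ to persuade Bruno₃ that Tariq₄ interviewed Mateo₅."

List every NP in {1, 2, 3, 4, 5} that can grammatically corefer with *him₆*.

{1}

*him* is a pronoun, so Principle B applies: it must be free in its binding domain.
Binding domain of *him₆*: the embedded TP, whose subject is Ahmad₂.
*Stefan₁* c-commands the pronoun but from outside its binding domain, and is not c-commanded by it → coindexation permitted.
*Ahmad₂* c-commands the pronoun within its binding domain → coindexation would violate Principle B.
*Bruno₃*: the pronoun c-commands this R-expression → coindexation would violate Principle C on *Bruno₃*.
*Tariq₄*: the pronoun c-commands this R-expression → coindexation would violate Principle C on *Tariq₄*.
*Mateo₅*: the pronoun c-commands this R-expression → coindexation would violate Principle C on *Mateo₅*.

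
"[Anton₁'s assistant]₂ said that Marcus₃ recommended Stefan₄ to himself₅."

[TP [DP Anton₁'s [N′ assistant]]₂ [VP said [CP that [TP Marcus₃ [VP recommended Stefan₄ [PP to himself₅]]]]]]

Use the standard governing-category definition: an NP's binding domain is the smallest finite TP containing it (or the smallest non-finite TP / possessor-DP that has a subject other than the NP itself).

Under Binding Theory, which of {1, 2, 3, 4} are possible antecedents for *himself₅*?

*himself* is an anaphor, so Principle A applies: it must be bound in its binding domain.
Binding domain of *himself₅*: the embedded TP, whose subject is Marcus₃.
*Anton₁* does not c-command the anaphor → cannot bind it.
*[Anton₁'s assistant]₂* c-commands the anaphor but is outside its binding domain → cannot satisfy Principle A.
*Marcus₃* c-commands the anaphor within its binding domain → licit binder.
*Stefan₄* c-commands the anaphor within its binding domain → licit binder.

{3, 4}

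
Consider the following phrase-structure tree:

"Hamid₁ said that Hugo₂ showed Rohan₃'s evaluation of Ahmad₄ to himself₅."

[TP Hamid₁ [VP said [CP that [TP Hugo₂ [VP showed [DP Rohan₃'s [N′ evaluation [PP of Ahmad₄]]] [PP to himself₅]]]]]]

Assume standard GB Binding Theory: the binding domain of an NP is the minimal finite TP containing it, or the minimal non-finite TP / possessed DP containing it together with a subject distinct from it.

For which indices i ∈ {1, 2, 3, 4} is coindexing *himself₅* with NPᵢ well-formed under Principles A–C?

*himself* is an anaphor, so Principle A applies: it must be bound in its binding domain.
Binding domain of *himself₅*: the embedded TP, whose subject is Hugo₂.
*Hamid₁* c-commands the anaphor but is outside its binding domain → cannot satisfy Principle A.
*Hugo₂* c-commands the anaphor within its binding domain → licit binder.
*Rohan₃* does not c-command the anaphor → cannot bind it.
*Ahmad₄* does not c-command the anaphor → cannot bind it.

{2}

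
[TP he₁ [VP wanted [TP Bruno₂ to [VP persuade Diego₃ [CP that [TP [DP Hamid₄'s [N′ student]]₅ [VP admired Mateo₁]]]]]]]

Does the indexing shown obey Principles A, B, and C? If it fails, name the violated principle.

Principle C

The two coindexed NPs are *he₁* and *Mateo₁*.
*Mateo₁* is an R-expression. Principle C requires it to be free everywhere.
*he₁* c-commands it and carries the same index.
The R-expression is bound → Principle C violation.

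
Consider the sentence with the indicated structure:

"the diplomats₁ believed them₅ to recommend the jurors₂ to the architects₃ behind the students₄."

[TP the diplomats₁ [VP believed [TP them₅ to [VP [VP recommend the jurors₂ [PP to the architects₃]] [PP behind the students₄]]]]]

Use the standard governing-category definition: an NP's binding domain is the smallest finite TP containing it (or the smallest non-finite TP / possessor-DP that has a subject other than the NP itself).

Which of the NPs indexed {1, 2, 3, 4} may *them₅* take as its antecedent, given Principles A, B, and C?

none

*them* is a pronoun, so Principle B applies: it must be free in its binding domain.
Binding domain of *them₅*: the matrix TP, whose subject is the diplomats₁.
*the diplomats₁* c-commands the pronoun within its binding domain → coindexation would violate Principle B.
*the jurors₂*: the pronoun c-commands this R-expression → coindexation would violate Principle C on *the jurors₂*.
*the architects₃*: the pronoun c-commands this R-expression → coindexation would violate Principle C on *the architects₃*.
*the students₄*: the pronoun c-commands this R-expression → coindexation would violate Principle C on *the students₄*.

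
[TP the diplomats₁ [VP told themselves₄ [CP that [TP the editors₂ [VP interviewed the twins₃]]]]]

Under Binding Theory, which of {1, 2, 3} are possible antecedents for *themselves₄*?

{1}

*themselves* is an anaphor, so Principle A applies: it must be bound in its binding domain.
Binding domain of *themselves₄*: the matrix TP, whose subject is the diplomats₁.
*the diplomats₁* c-commands the anaphor within its binding domain → licit binder.
*the editors₂* does not c-command the anaphor → cannot bind it.
*the twins₃* does not c-command the anaphor → cannot bind it.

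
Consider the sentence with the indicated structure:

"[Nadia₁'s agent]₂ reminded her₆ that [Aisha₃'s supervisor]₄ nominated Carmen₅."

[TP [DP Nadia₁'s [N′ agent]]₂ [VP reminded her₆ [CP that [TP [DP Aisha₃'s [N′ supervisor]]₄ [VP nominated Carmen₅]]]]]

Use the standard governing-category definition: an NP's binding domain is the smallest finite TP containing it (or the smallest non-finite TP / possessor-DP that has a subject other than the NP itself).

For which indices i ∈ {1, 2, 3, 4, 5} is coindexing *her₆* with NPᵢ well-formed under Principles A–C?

*her* is a pronoun, so Principle B applies: it must be free in its binding domain.
Binding domain of *her₆*: the matrix TP, whose subject is [Nadia₁'s agent]₂.
*Nadia₁* and the pronoun do not c-command one another → neither Principle B nor Principle C is at stake; coindexation permitted.
*[Nadia₁'s agent]₂* c-commands the pronoun within its binding domain → coindexation would violate Principle B.
*Aisha₃*: the pronoun c-commands this R-expression → coindexation would violate Principle C on *Aisha₃*.
*[Aisha₃'s supervisor]₄*: the pronoun c-commands this R-expression → coindexation would violate Principle C on *[Aisha₃'s supervisor]₄*.
*Carmen₅*: the pronoun c-commands this R-expression → coindexation would violate Principle C on *Carmen₅*.

{1}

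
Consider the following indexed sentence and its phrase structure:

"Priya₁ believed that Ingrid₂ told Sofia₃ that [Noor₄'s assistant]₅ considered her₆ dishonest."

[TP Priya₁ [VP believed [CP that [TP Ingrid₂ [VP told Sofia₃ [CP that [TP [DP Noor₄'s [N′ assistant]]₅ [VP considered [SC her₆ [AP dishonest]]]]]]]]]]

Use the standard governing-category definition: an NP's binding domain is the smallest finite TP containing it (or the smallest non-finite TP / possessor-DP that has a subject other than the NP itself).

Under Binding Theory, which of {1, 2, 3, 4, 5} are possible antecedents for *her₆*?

*her* is a pronoun, so Principle B applies: it must be free in its binding domain.
Binding domain of *her₆*: the embedded TP, whose subject is [Noor₄'s assistant]₅.
*Priya₁* c-commands the pronoun but from outside its binding domain, and is not c-commanded by it → coindexation permitted.
*Ingrid₂* c-commands the pronoun but from outside its binding domain, and is not c-commanded by it → coindexation permitted.
*Sofia₃* c-commands the pronoun but from outside its binding domain, and is not c-commanded by it → coindexation permitted.
*Noor₄* and the pronoun do not c-command one another → neither Principle B nor Principle C is at stake; coindexation permitted.
*[Noor₄'s assistant]₅* c-commands the pronoun within its binding domain → coindexation would violate Principle B.

{1, 2, 3, 4}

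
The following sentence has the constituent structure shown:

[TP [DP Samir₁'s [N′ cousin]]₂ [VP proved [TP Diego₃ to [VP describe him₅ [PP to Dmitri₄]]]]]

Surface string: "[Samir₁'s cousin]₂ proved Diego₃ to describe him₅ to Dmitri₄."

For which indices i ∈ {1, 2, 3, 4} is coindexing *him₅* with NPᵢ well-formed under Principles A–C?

{1, 2}

*him* is a pronoun, so Principle B applies: it must be free in its binding domain.
Binding domain of *him₅*: the embedded TP, whose subject is Diego₃.
*Samir₁* and the pronoun do not c-command one another → neither Principle B nor Principle C is at stake; coindexation permitted.
*[Samir₁'s cousin]₂* c-commands the pronoun but from outside its binding domain, and is not c-commanded by it → coindexation permitted.
*Diego₃* c-commands the pronoun within its binding domain → coindexation would violate Principle B.
*Dmitri₄*: the pronoun c-commands this R-expression → coindexation would violate Principle C on *Dmitri₄*.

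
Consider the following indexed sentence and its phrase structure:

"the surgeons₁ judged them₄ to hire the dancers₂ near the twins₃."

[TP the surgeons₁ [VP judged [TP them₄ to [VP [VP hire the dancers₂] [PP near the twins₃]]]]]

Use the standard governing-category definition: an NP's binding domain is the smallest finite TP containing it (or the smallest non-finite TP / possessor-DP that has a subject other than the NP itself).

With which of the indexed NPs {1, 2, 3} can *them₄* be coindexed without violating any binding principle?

none

*them* is a pronoun, so Principle B applies: it must be free in its binding domain.
Binding domain of *them₄*: the matrix TP, whose subject is the surgeons₁.
*the surgeons₁* c-commands the pronoun within its binding domain → coindexation would violate Principle B.
*the dancers₂*: the pronoun c-commands this R-expression → coindexation would violate Principle C on *the dancers₂*.
*the twins₃*: the pronoun c-commands this R-expression → coindexation would violate Principle C on *the twins₃*.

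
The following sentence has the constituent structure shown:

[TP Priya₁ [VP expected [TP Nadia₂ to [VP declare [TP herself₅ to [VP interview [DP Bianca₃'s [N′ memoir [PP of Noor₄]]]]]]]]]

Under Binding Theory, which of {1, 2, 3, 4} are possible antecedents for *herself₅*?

{2}

*herself* is an anaphor, so Principle A applies: it must be bound in its binding domain.
Binding domain of *herself₅*: the embedded TP, whose subject is Nadia₂.
*Priya₁* c-commands the anaphor but is outside its binding domain → cannot satisfy Principle A.
*Nadia₂* c-commands the anaphor within its binding domain → licit binder.
*Bianca₃* does not c-command the anaphor → cannot bind it.
*Noor₄* does not c-command the anaphor → cannot bind it.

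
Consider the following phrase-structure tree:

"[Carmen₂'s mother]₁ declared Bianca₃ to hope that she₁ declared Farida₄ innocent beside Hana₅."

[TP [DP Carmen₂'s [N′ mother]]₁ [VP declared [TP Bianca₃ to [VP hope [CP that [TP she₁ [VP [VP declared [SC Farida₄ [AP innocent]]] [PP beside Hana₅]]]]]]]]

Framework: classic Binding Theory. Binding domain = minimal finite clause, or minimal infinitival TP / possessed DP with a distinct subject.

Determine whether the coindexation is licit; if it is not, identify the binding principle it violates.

grammatical

The two coindexed NPs are *[Carmen₂'s mother]₁* and *she₁*.
*she₁* is a pronoun; nothing c-commands it within its binding domain (the embedded TP.), so Principle B holds trivially.
*[Carmen₂'s mother]₁* is an R-expression; *she₁* does not c-command it, and no other NP shares its index, so Principle C is satisfied.
All principles are respected.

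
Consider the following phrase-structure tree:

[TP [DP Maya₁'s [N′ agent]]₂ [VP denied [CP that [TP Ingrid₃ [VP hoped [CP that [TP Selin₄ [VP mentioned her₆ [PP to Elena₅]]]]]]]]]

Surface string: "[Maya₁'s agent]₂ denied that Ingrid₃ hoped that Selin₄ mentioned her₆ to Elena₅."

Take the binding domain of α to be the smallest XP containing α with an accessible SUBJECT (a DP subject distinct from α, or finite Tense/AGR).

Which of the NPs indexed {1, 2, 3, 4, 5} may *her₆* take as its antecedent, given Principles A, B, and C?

*her* is a pronoun, so Principle B applies: it must be free in its binding domain.
Binding domain of *her₆*: the embedded TP, whose subject is Selin₄.
*Maya₁* and the pronoun do not c-command one another → neither Principle B nor Principle C is at stake; coindexation permitted.
*[Maya₁'s agent]₂* c-commands the pronoun but from outside its binding domain, and is not c-commanded by it → coindexation permitted.
*Ingrid₃* c-commands the pronoun but from outside its binding domain, and is not c-commanded by it → coindexation permitted.
*Selin₄* c-commands the pronoun within its binding domain → coindexation would violate Principle B.
*Elena₅*: the pronoun c-commands this R-expression → coindexation would violate Principle C on *Elena₅*.

{1, 2, 3}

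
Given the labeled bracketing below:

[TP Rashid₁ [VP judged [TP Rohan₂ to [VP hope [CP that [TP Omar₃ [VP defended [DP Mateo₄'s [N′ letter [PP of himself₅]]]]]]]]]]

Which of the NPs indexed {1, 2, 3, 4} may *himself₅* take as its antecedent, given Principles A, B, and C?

{4}

*himself* is an anaphor, so Principle A applies: it must be bound in its binding domain.
Binding domain of *himself₅*: the possessed DP, whose subject is Mateo₄.
*Rashid₁* c-commands the anaphor but is outside its binding domain → cannot satisfy Principle A.
*Rohan₂* c-commands the anaphor but is outside its binding domain → cannot satisfy Principle A.
*Omar₃* c-commands the anaphor but is outside its binding domain → cannot satisfy Principle A.
*Mateo₄* c-commands the anaphor within its binding domain → licit binder.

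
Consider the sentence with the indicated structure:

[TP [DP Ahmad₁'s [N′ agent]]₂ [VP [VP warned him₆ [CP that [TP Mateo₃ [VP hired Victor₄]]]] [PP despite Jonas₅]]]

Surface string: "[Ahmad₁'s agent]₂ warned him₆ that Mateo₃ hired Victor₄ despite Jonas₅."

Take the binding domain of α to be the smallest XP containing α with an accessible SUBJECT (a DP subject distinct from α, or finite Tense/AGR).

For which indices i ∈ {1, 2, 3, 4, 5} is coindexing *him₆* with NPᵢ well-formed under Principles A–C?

{1, 5}

*him* is a pronoun, so Principle B applies: it must be free in its binding domain.
Binding domain of *him₆*: the matrix TP, whose subject is [Ahmad₁'s agent]₂.
*Ahmad₁* and the pronoun do not c-command one another → neither Principle B nor Principle C is at stake; coindexation permitted.
*[Ahmad₁'s agent]₂* c-commands the pronoun within its binding domain → coindexation would violate Principle B.
*Mateo₃*: the pronoun c-commands this R-expression → coindexation would violate Principle C on *Mateo₃*.
*Victor₄*: the pronoun c-commands this R-expression → coindexation would violate Principle C on *Victor₄*.
*Jonas₅* and the pronoun do not c-command one another → neither Principle B nor Principle C is at stake; coindexation permitted.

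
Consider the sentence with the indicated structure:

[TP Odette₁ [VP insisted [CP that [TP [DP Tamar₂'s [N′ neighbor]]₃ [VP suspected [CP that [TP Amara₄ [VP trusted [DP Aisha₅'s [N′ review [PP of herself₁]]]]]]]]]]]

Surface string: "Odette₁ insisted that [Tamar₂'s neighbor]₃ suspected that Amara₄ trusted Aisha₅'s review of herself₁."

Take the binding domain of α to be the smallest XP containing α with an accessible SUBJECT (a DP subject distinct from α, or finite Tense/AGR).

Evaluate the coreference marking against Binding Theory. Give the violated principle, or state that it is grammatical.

Principle A

The two coindexed NPs are *Odette₁* and *herself₁*.
*herself₁* is an anaphor. Principle A requires it to be bound within its binding domain — the possessed DP, whose subject is Aisha₅.
Within that domain it is c-commanded by *Aisha₅*, which does not share its index.
*Odette₁* does c-command the anaphor, but from outside its binding domain.
The anaphor is unbound in its domain → Principle A violation.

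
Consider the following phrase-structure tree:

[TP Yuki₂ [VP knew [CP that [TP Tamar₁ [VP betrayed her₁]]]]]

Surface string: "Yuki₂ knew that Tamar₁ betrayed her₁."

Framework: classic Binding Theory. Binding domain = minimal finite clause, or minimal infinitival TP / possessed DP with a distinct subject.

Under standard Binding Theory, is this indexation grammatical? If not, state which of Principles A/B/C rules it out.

Principle B

The two coindexed NPs are *Tamar₁* and *her₁*.
*her₁* is a pronoun. Its binding domain is the embedded TP, whose subject is Tamar₁.
*Tamar₁* c-commands it within that domain and carries the same index.
The pronoun is locally bound → Principle B violation.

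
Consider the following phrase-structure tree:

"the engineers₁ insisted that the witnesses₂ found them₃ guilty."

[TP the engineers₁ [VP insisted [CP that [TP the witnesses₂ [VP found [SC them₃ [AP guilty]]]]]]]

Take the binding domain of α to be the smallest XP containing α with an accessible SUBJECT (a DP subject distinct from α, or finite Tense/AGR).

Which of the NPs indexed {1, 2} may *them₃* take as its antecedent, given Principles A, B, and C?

{1}

*them* is a pronoun, so Principle B applies: it must be free in its binding domain.
Binding domain of *them₃*: the embedded TP, whose subject is the witnesses₂.
*the engineers₁* c-commands the pronoun but from outside its binding domain, and is not c-commanded by it → coindexation permitted.
*the witnesses₂* c-commands the pronoun within its binding domain → coindexation would violate Principle B.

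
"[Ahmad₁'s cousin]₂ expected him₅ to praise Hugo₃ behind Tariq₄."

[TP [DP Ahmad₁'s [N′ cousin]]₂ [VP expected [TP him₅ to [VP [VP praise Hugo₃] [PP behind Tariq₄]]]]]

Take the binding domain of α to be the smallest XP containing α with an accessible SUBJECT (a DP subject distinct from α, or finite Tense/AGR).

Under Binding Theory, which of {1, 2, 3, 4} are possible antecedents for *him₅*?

{1}

*him* is a pronoun, so Principle B applies: it must be free in its binding domain.
Binding domain of *him₅*: the matrix TP, whose subject is [Ahmad₁'s cousin]₂.
*Ahmad₁* and the pronoun do not c-command one another → neither Principle B nor Principle C is at stake; coindexation permitted.
*[Ahmad₁'s cousin]₂* c-commands the pronoun within its binding domain → coindexation would violate Principle B.
*Hugo₃*: the pronoun c-commands this R-expression → coindexation would violate Principle C on *Hugo₃*.
*Tariq₄*: the pronoun c-commands this R-expression → coindexation would violate Principle C on *Tariq₄*.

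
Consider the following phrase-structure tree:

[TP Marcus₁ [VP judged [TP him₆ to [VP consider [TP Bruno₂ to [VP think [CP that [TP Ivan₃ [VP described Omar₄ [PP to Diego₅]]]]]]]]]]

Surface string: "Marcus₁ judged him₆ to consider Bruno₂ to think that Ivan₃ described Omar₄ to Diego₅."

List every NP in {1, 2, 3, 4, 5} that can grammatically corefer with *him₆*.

none

*him* is a pronoun, so Principle B applies: it must be free in its binding domain.
Binding domain of *him₆*: the matrix TP, whose subject is Marcus₁.
*Marcus₁* c-commands the pronoun within its binding domain → coindexation would violate Principle B.
*Bruno₂*: the pronoun c-commands this R-expression → coindexation would violate Principle C on *Bruno₂*.
*Ivan₃*: the pronoun c-commands this R-expression → coindexation would violate Principle C on *Ivan₃*.
*Omar₄*: the pronoun c-commands this R-expression → coindexation would violate Principle C on *Omar₄*.
*Diego₅*: the pronoun c-commands this R-expression → coindexation would violate Principle C on *Diego₅*.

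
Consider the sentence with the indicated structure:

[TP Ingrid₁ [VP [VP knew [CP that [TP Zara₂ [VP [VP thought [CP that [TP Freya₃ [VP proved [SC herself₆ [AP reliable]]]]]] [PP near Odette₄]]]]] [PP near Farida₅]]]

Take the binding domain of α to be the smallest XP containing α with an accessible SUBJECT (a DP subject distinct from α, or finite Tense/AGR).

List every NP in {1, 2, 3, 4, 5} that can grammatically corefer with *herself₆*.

*herself* is an anaphor, so Principle A applies: it must be bound in its binding domain.
Binding domain of *herself₆*: the embedded TP, whose subject is Freya₃.
*Ingrid₁* c-commands the anaphor but is outside its binding domain → cannot satisfy Principle A.
*Zara₂* c-commands the anaphor but is outside its binding domain → cannot satisfy Principle A.
*Freya₃* c-commands the anaphor within its binding domain → licit binder.
*Odette₄* does not c-command the anaphor → cannot bind it.
*Farida₅* does not c-command the anaphor → cannot bind it.

{3}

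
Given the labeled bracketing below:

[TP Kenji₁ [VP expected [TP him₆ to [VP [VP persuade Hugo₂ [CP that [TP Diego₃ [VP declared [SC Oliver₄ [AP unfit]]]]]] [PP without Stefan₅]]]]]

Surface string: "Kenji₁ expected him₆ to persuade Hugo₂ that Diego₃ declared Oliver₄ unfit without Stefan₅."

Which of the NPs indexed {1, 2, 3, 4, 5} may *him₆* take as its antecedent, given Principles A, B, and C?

*him* is a pronoun, so Principle B applies: it must be free in its binding domain.
Binding domain of *him₆*: the matrix TP, whose subject is Kenji₁.
*Kenji₁* c-commands the pronoun within its binding domain → coindexation would violate Principle B.
*Hugo₂*: the pronoun c-commands this R-expression → coindexation would violate Principle C on *Hugo₂*.
*Diego₃*: the pronoun c-commands this R-expression → coindexation would violate Principle C on *Diego₃*.
*Oliver₄*: the pronoun c-commands this R-expression → coindexation would violate Principle C on *Oliver₄*.
*Stefan₅*: the pronoun c-commands this R-expression → coindexation would violate Principle C on *Stefan₅*.

none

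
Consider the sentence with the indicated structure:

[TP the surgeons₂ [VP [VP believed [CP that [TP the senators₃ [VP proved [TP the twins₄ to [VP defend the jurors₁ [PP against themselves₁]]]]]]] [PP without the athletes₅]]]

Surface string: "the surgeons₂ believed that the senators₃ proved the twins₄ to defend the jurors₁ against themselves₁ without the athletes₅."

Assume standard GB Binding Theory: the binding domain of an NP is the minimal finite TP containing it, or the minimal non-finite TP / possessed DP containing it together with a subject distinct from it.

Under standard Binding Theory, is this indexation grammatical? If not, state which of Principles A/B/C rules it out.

The two coindexed NPs are *the jurors₁* and *themselves₁*.
*themselves₁* is an anaphor; its binding domain is the embedded TP, whose subject is the twins₄. *the jurors₁* c-commands it within that domain and shares its index, so Principle A is satisfied.
*the jurors₁* is an R-expression; *themselves₁* does not c-command it, and no other NP shares its index, so Principle C is satisfied.
All principles are respected.

grammatical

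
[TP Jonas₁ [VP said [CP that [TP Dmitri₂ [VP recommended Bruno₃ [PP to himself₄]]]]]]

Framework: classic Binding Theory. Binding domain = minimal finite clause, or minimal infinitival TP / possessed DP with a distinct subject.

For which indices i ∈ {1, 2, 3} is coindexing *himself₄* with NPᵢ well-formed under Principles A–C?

{2, 3}

*himself* is an anaphor, so Principle A applies: it must be bound in its binding domain.
Binding domain of *himself₄*: the embedded TP, whose subject is Dmitri₂.
*Jonas₁* c-commands the anaphor but is outside its binding domain → cannot satisfy Principle A.
*Dmitri₂* c-commands the anaphor within its binding domain → licit binder.
*Bruno₃* c-commands the anaphor within its binding domain → licit binder.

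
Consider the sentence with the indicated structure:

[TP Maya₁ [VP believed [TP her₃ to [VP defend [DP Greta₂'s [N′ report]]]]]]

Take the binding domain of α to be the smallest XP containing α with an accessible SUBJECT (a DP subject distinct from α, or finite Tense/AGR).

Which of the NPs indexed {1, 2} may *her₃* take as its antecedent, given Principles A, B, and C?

*her* is a pronoun, so Principle B applies: it must be free in its binding domain.
Binding domain of *her₃*: the matrix TP, whose subject is Maya₁.
*Maya₁* c-commands the pronoun within its binding domain → coindexation would violate Principle B.
*Greta₂*: the pronoun c-commands this R-expression → coindexation would violate Principle C on *Greta₂*.

none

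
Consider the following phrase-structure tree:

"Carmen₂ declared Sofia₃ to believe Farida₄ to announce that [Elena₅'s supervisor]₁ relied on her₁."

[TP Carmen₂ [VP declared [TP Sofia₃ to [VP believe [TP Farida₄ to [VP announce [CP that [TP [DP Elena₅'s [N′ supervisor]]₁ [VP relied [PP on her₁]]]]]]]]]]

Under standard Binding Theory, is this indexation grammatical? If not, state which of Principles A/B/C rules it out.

The two coindexed NPs are *[Elena₅'s supervisor]₁* and *her₁*.
*her₁* is a pronoun. Its binding domain is the embedded TP, whose subject is [Elena₅'s supervisor]₁.
*[Elena₅'s supervisor]₁* c-commands it within that domain and carries the same index.
The pronoun is locally bound → Principle B violation.

Principle B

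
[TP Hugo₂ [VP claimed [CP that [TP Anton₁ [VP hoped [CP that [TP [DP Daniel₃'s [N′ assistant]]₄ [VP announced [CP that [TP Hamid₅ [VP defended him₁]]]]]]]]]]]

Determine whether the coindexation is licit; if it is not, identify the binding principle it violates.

The two coindexed NPs are *Anton₁* and *him₁*.
*him₁* is a pronoun; its binding domain is the embedded TP, whose subject is Hamid₅. Within that domain it is c-commanded only by *Hamid₅*, which carries a different index — the pronoun is free locally, so Principle B holds.
*Anton₁* is an R-expression; *him₁* does not c-command it, and no other NP shares its index, so Principle C is satisfied.
All principles are respected.

grammatical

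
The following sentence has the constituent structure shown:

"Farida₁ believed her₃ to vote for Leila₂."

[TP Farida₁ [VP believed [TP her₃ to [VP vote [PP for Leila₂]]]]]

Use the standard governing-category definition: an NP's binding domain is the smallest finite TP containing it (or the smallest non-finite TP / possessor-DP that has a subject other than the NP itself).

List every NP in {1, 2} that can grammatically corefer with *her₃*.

*her* is a pronoun, so Principle B applies: it must be free in its binding domain.
Binding domain of *her₃*: the matrix TP, whose subject is Farida₁.
*Farida₁* c-commands the pronoun within its binding domain → coindexation would violate Principle B.
*Leila₂*: the pronoun c-commands this R-expression → coindexation would violate Principle C on *Leila₂*.

none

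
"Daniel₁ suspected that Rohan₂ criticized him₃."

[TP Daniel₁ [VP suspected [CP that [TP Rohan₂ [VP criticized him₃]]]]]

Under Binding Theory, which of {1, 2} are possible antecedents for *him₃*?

*him* is a pronoun, so Principle B applies: it must be free in its binding domain.
Binding domain of *him₃*: the embedded TP, whose subject is Rohan₂.
*Daniel₁* c-commands the pronoun but from outside its binding domain, and is not c-commanded by it → coindexation permitted.
*Rohan₂* c-commands the pronoun within its binding domain → coindexation would violate Principle B.

{1}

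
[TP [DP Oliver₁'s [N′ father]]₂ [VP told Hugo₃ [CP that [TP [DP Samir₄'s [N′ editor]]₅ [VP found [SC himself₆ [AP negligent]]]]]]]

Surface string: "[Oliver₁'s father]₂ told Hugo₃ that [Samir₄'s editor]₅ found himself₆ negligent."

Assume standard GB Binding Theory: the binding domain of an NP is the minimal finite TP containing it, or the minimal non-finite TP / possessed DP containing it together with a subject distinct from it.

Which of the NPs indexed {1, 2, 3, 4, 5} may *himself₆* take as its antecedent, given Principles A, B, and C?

{5}

*himself* is an anaphor, so Principle A applies: it must be bound in its binding domain.
Binding domain of *himself₆*: the embedded TP, whose subject is [Samir₄'s editor]₅.
*Oliver₁* does not c-command the anaphor → cannot bind it.
*[Oliver₁'s father]₂* c-commands the anaphor but is outside its binding domain → cannot satisfy Principle A.
*Hugo₃* c-commands the anaphor but is outside its binding domain → cannot satisfy Principle A.
*Samir₄* does not c-command the anaphor → cannot bind it.
*[Samir₄'s editor]₅* c-commands the anaphor within its binding domain → licit binder.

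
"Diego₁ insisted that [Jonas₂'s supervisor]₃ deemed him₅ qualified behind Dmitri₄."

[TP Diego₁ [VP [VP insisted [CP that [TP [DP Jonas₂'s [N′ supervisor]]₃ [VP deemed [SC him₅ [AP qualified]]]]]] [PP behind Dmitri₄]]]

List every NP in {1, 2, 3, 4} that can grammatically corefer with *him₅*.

*him* is a pronoun, so Principle B applies: it must be free in its binding domain.
Binding domain of *him₅*: the embedded TP, whose subject is [Jonas₂'s supervisor]₃.
*Diego₁* c-commands the pronoun but from outside its binding domain, and is not c-commanded by it → coindexation permitted.
*Jonas₂* and the pronoun do not c-command one another → neither Principle B nor Principle C is at stake; coindexation permitted.
*[Jonas₂'s supervisor]₃* c-commands the pronoun within its binding domain → coindexation would violate Principle B.
*Dmitri₄* and the pronoun do not c-command one another → neither Principle B nor Principle C is at stake; coindexation permitted.

{1, 2, 4}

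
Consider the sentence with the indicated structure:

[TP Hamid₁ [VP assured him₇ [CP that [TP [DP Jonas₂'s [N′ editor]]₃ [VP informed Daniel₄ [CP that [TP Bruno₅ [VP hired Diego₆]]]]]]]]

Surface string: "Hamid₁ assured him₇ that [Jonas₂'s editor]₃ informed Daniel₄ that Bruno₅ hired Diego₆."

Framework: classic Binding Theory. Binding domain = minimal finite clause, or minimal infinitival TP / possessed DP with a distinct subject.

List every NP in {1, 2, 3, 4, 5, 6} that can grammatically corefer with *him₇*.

none

*him* is a pronoun, so Principle B applies: it must be free in its binding domain.
Binding domain of *him₇*: the matrix TP, whose subject is Hamid₁.
*Hamid₁* c-commands the pronoun within its binding domain → coindexation would violate Principle B.
*Jonas₂*: the pronoun c-commands this R-expression → coindexation would violate Principle C on *Jonas₂*.
*[Jonas₂'s editor]₃*: the pronoun c-commands this R-expression → coindexation would violate Principle C on *[Jonas₂'s editor]₃*.
*Daniel₄*: the pronoun c-commands this R-expression → coindexation would violate Principle C on *Daniel₄*.
*Bruno₅*: the pronoun c-commands this R-expression → coindexation would violate Principle C on *Bruno₅*.
*Diego₆*: the pronoun c-commands this R-expression → coindexation would violate Principle C on *Diego₆*.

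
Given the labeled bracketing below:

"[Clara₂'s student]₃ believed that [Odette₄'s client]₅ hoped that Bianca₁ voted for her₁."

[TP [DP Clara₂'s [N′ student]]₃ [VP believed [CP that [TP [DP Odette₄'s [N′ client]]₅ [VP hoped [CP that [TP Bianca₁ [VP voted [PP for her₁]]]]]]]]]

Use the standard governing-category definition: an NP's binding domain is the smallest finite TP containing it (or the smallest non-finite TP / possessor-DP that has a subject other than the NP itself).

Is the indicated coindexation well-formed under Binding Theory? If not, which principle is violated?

The two coindexed NPs are *Bianca₁* and *her₁*.
*her₁* is a pronoun. Its binding domain is the embedded TP, whose subject is Bianca₁.
*Bianca₁* c-commands it within that domain and carries the same index.
The pronoun is locally bound → Principle B violation.

Principle B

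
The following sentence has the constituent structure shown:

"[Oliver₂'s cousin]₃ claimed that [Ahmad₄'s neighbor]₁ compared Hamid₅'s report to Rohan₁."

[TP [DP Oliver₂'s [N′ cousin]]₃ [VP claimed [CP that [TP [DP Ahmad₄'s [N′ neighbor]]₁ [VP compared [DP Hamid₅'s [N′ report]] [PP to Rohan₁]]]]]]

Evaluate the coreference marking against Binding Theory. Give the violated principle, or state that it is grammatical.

The two coindexed NPs are *[Ahmad₄'s neighbor]₁* and *Rohan₁*.
*Rohan₁* is an R-expression. Principle C requires it to be free everywhere.
*[Ahmad₄'s neighbor]₁* c-commands it and carries the same index.
The R-expression is bound → Principle C violation.

Principle C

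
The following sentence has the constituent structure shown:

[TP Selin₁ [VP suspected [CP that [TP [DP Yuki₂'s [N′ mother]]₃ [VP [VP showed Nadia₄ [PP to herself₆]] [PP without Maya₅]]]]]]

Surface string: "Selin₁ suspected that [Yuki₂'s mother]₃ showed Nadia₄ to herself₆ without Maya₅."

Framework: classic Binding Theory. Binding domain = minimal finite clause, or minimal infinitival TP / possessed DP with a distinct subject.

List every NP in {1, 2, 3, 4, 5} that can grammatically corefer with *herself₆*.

*herself* is an anaphor, so Principle A applies: it must be bound in its binding domain.
Binding domain of *herself₆*: the embedded TP, whose subject is [Yuki₂'s mother]₃.
*Selin₁* c-commands the anaphor but is outside its binding domain → cannot satisfy Principle A.
*Yuki₂* does not c-command the anaphor → cannot bind it.
*[Yuki₂'s mother]₃* c-commands the anaphor within its binding domain → licit binder.
*Nadia₄* c-commands the anaphor within its binding domain → licit binder.
*Maya₅* does not c-command the anaphor → cannot bind it.

{3, 4}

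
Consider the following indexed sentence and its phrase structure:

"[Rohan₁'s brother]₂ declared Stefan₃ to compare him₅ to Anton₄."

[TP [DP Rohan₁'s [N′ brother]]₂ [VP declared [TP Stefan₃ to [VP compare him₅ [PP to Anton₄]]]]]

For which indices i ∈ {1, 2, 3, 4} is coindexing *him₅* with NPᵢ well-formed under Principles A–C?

{1, 2}

*him* is a pronoun, so Principle B applies: it must be free in its binding domain.
Binding domain of *him₅*: the embedded TP, whose subject is Stefan₃.
*Rohan₁* and the pronoun do not c-command one another → neither Principle B nor Principle C is at stake; coindexation permitted.
*[Rohan₁'s brother]₂* c-commands the pronoun but from outside its binding domain, and is not c-commanded by it → coindexation permitted.
*Stefan₃* c-commands the pronoun within its binding domain → coindexation would violate Principle B.
*Anton₄*: the pronoun c-commands this R-expression → coindexation would violate Principle C on *Anton₄*.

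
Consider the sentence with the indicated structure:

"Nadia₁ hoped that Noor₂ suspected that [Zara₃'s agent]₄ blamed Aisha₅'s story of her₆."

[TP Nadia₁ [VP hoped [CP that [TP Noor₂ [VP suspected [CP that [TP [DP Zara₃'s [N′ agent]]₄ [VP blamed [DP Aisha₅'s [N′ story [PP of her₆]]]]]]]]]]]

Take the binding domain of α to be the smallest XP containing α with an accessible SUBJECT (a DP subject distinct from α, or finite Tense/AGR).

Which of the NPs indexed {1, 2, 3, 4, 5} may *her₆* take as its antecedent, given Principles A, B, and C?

{1, 2, 3, 4}

*her* is a pronoun, so Principle B applies: it must be free in its binding domain.
Binding domain of *her₆*: the possessed DP, whose subject is Aisha₅.
*Nadia₁* c-commands the pronoun but from outside its binding domain, and is not c-commanded by it → coindexation permitted.
*Noor₂* c-commands the pronoun but from outside its binding domain, and is not c-commanded by it → coindexation permitted.
*Zara₃* and the pronoun do not c-command one another → neither Principle B nor Principle C is at stake; coindexation permitted.
*[Zara₃'s agent]₄* c-commands the pronoun but from outside its binding domain, and is not c-commanded by it → coindexation permitted.
*Aisha₅* c-commands the pronoun within its binding domain → coindexation would violate Principle B.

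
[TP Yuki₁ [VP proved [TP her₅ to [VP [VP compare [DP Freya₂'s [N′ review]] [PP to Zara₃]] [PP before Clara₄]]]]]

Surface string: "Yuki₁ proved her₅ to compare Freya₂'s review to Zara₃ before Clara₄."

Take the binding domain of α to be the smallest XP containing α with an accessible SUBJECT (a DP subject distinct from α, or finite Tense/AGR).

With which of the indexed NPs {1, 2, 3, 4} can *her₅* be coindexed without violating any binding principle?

none

*her* is a pronoun, so Principle B applies: it must be free in its binding domain.
Binding domain of *her₅*: the matrix TP, whose subject is Yuki₁.
*Yuki₁* c-commands the pronoun within its binding domain → coindexation would violate Principle B.
*Freya₂*: the pronoun c-commands this R-expression → coindexation would violate Principle C on *Freya₂*.
*Zara₃*: the pronoun c-commands this R-expression → coindexation would violate Principle C on *Zara₃*.
*Clara₄*: the pronoun c-commands this R-expression → coindexation would violate Principle C on *Clara₄*.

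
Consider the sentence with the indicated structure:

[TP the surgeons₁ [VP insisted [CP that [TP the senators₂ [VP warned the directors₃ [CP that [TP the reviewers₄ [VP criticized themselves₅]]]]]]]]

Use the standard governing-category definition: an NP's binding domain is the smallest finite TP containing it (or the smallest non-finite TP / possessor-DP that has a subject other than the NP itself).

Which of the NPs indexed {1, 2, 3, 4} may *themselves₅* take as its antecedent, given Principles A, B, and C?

*themselves* is an anaphor, so Principle A applies: it must be bound in its binding domain.
Binding domain of *themselves₅*: the embedded TP, whose subject is the reviewers₄.
*the surgeons₁* c-commands the anaphor but is outside its binding domain → cannot satisfy Principle A.
*the senators₂* c-commands the anaphor but is outside its binding domain → cannot satisfy Principle A.
*the directors₃* c-commands the anaphor but is outside its binding domain → cannot satisfy Principle A.
*the reviewers₄* c-commands the anaphor within its binding domain → licit binder.

{4}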